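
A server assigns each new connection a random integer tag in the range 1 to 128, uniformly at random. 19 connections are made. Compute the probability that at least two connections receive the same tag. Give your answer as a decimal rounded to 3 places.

It's easier to compute the probability that all 19 are distinct.
P(all distinct) = 128/128 · 127/128 · ··· · 110/128 ≈ 0.245.
So the probability of at least one match is 1 − 0.245 = 0.755.

0.755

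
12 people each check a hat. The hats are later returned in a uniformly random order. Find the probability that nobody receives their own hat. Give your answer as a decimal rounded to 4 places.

This is the derangement probability: permutations of 12 with no fixed point.
D(12) = 12! · (1 − 1/1! + 1/2! − ··· + (−1)^12/12!) = 176214841.
P = 176214841/479001600 = 16019531/43545600 ≈ 0.3679.

0.3679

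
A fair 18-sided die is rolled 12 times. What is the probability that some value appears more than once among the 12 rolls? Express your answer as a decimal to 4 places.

P(all 12 different) = 18/18 · 17/18 · ··· · 7/18 ≈ 0.0077.
P(at least two equal) = 1 − 0.0077 = 0.9923.

0.9923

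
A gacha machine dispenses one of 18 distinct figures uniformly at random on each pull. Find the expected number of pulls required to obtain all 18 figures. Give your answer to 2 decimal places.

62.91

After i distinct types are collected, each trial gives a new one with probability (18−i)/18, so the expected wait for the next new type is 18/(18−i).
E = 18/18 + 18/17 + 18/16 + 18/15 + 18/14 + 18/13 + 18/12 + 18/11 + 18/10 + 18/9 + 18/8 + 18/7 + 18/6 + 18/5 + 18/4 + 18/3 + 18/2 + 18/1 = 42822903/680680 ≈ 62.91.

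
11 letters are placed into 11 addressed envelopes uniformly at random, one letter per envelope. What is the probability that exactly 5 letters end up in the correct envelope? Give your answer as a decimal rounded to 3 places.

0.003

Choose which 5 of the 11 are fixed: C(11,5) = 462 ways.
The remaining 6 must have no fixed point: D(6) = 265.
P = 462·265/39916800 = 53/17280 ≈ 0.003.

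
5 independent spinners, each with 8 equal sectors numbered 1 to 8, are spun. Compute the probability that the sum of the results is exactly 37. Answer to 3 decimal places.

0.001

There are 8^5 = 32768 equally likely outcomes.
The number of ordered 5-tuples from {1,…,8} summing to 37 is 35.
P(sum = 37) = 35/32768 ≈ 0.001.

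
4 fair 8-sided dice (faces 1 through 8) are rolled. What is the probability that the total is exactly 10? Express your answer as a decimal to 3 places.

0.021

There are 8^4 = 4096 equally likely outcomes.
The number of ordered 4-tuples from {1,…,8} summing to 10 is 84.
P(sum = 10) = 84/4096 = 21/1024 ≈ 0.021.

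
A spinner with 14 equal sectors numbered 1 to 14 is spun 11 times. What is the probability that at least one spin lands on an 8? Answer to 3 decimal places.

0.557

P(no spin lands on an 8) = (13/14)^11 ≈ 0.443.
P(at least one) = 1 − 0.443 = 0.557.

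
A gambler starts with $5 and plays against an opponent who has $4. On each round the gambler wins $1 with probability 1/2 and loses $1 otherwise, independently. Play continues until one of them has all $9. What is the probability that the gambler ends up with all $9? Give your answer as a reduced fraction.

5/9

With a fair step, P(i) = ½P(i−1) + ½P(i+1) with P(0)=0, P(9)=1 has the linear solution P(i) = i/9.
P(5) = 5/9.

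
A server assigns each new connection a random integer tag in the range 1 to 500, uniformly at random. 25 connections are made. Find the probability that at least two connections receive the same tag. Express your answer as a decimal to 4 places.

0.4567

It's easier to compute the probability that all 25 are distinct.
P(all distinct) = 500/500 · 499/500 · ··· · 476/500 ≈ 0.5433.
So the probability of at least one match is 1 − 0.5433 = 0.4567.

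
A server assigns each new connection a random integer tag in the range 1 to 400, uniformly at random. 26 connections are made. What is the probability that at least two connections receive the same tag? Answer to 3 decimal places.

0.564

It's easier to compute the probability that all 26 are distinct.
P(all distinct) = 400/400 · 399/400 · ··· · 375/400 ≈ 0.436.
So the probability of at least one match is 1 − 0.436 = 0.564.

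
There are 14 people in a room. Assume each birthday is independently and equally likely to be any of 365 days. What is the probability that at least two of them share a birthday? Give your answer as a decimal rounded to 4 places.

It's easier to compute the probability that all 14 are distinct.
P(all distinct) = 365/365 · 364/365 · ··· · 352/365 ≈ 0.7769.
So the probability of at least one match is 1 − 0.7769 = 0.2231.

0.2231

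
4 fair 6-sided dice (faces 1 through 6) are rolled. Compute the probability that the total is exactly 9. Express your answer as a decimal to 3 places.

There are 6^4 = 1296 equally likely outcomes.
The number of ordered 4-tuples from {1,…,6} summing to 9 is 56.
P(sum = 9) = 56/1296 = 7/162 ≈ 0.043.

0.043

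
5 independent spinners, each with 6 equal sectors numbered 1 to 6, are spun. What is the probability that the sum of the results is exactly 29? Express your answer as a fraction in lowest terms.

There are 6^5 = 7776 equally likely outcomes.
The number of ordered 5-tuples from {1,…,6} summing to 29 is 5.
P(sum = 29) = 5/7776.

5/7776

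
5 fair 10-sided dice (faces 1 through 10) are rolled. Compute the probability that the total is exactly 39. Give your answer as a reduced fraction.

67/5000

There are 10^5 = 100000 equally likely outcomes.
The number of ordered 5-tuples from {1,…,10} summing to 39 is 1340.
P(sum = 39) = 1340/100000 = 67/5000.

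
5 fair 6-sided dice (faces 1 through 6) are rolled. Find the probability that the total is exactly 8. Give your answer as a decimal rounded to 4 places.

There are 6^5 = 7776 equally likely outcomes.
The number of ordered 5-tuples from {1,…,6} summing to 8 is 35.
P(sum = 8) = 35/7776 ≈ 0.0045.

0.0045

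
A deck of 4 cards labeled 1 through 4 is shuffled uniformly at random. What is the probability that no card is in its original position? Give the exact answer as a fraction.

This is the derangement probability: permutations of 4 with no fixed point.
D(4) = 4! · (1 − 1/1! + 1/2! − ··· + (−1)^4/4!) = 9.
P = 9/24 = 3/8.

3/8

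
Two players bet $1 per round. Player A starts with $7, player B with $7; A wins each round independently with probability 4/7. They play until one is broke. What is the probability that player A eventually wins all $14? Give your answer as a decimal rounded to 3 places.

0.882

Let r = q/p = (3/7)/(4/7) = 3/4. The recurrence P(i) = p·P(i+1) + q·P(i−1) with P(0)=0, P(14)=1 gives P(i) = (1 − r^i)/(1 − r^14).
P(7) = (1 − (3/4)^7) / (1 − (3/4)^14) = 16384/18571 ≈ 0.882.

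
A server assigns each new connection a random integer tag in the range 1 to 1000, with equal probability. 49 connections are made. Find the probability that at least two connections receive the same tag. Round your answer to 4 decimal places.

0.6974

It's easier to compute the probability that all 49 are distinct.
P(all distinct) = 1000/1000 · 999/1000 · ··· · 952/1000 ≈ 0.3026.
So the probability of at least one match is 1 − 0.3026 = 0.6974.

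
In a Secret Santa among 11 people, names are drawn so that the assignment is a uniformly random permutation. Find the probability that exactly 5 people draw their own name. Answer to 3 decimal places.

0.003

Choose which 5 of the 11 are fixed: C(11,5) = 462 ways.
The remaining 6 must have no fixed point: D(6) = 265.
P = 462·265/39916800 = 53/17280 ≈ 0.003.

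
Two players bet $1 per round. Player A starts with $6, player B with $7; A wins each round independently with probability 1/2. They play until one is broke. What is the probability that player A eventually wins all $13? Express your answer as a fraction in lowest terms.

With a fair step, P(i) = ½P(i−1) + ½P(i+1) with P(0)=0, P(13)=1 has the linear solution P(i) = i/13.
P(6) = 6/13.

6/13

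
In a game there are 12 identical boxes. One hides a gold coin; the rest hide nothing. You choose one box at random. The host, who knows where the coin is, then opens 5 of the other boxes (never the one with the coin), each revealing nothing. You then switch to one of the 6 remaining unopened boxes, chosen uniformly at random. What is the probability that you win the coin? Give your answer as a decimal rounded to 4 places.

0.1528

Your original box holds the coin with probability 1/12, so the other 11 collectively hold it with probability 11/12.
The host can always find 5 empty boxes to open, so the reveals don't change that 11/12; it is now spread over the 6 remaining unopened boxes.
P(win by switching) = (11/12) · (1/6) = 11/72 ≈ 0.1528.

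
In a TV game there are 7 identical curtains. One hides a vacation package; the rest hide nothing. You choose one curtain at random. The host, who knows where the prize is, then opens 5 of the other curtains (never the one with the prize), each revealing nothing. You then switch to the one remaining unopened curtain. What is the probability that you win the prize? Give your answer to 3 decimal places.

0.857

Your original curtain holds the prize with probability 1/7, so the other 6 collectively hold it with probability 6/7.
The host can always find 5 empty curtains to open, so the reveals don't change that 6/7; it is now spread over the 1 remaining unopened curtain.
P(win by switching) = (6/7) · (1/1) = 6/7 ≈ 0.857.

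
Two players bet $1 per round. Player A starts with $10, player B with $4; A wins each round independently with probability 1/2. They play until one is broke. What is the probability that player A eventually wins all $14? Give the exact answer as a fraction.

5/7

With a fair step, P(i) = ½P(i−1) + ½P(i+1) with P(0)=0, P(14)=1 has the linear solution P(i) = i/14.
P(10) = 10/14 = 5/7.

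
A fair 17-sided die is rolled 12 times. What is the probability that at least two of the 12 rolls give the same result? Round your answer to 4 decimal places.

0.9949

P(all 12 different) = 17/17 · 16/17 · ··· · 6/17 ≈ 0.0051.
P(at least two equal) = 1 − 0.0051 = 0.9949.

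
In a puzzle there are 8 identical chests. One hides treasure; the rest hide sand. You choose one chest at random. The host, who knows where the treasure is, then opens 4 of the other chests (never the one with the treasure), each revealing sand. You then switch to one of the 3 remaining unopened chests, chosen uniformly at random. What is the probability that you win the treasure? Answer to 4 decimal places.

0.2917

Your original chest holds the treasure with probability 1/8, so the other 7 collectively hold it with probability 7/8.
The host can always find 4 empty chests to open, so the reveals don't change that 7/8; it is now spread over the 3 remaining unopened chests.
P(win by switching) = (7/8) · (1/3) = 7/24 ≈ 0.2917.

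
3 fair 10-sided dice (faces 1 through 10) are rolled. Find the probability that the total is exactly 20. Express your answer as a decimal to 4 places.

0.0630

There are 10^3 = 1000 equally likely outcomes.
The number of ordered 3-tuples from {1,…,10} summing to 20 is 63.
P(sum = 20) = 63/1000 ≈ 0.0630.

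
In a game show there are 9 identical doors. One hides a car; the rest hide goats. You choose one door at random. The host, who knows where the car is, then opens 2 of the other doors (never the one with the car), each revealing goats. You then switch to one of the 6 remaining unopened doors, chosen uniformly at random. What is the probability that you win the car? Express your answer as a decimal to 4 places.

Your original door holds the car with probability 1/9, so the other 8 collectively hold it with probability 8/9.
The host can always find 2 empty doors to open, so the reveals don't change that 8/9; it is now spread over the 6 remaining unopened doors.
P(win by switching) = (8/9) · (1/6) = 4/27 ≈ 0.1481.

0.1481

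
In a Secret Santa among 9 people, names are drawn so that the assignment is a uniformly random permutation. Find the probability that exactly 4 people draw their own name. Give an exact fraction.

11/720

Choose which 4 of the 9 are fixed: C(9,4) = 126 ways.
The remaining 5 must have no fixed point: D(5) = 44.
P = 126·44/362880 = 11/720.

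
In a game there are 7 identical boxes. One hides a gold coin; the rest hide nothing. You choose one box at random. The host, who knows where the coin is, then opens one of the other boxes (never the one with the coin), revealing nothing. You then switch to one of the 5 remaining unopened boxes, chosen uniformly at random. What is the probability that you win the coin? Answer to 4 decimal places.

Your original box holds the coin with probability 1/7, so the other 6 collectively hold it with probability 6/7.
The host can always find an empty box to open, so this doesn't change that 6/7; it is now spread over the 5 remaining unopened boxes.
P(win by switching) = (6/7) · (1/5) = 6/35 ≈ 0.1714.

0.1714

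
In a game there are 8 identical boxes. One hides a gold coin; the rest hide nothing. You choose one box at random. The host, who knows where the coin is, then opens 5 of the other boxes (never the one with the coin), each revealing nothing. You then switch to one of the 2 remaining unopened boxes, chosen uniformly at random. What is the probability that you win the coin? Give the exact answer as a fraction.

Your original box holds the coin with probability 1/8, so the other 7 collectively hold it with probability 7/8.
The host can always find 5 empty boxes to open, so the reveals don't change that 7/8; it is now spread over the 2 remaining unopened boxes.
P(win by switching) = (7/8) · (1/2) = 7/16.

7/16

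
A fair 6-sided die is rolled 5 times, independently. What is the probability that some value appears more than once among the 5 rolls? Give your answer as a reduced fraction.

P(all 5 different) = 6/6 · 5/6 · ··· · 2/6 = 5/54.
P(at least two equal) = 1 − 5/54 = 49/54.

49/54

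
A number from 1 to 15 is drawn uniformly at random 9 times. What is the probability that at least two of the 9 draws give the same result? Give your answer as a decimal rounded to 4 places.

0.9528

P(all 9 different) = 15/15 · 14/15 · ··· · 7/15 ≈ 0.0472.
P(at least two equal) = 1 − 0.0472 = 0.9528.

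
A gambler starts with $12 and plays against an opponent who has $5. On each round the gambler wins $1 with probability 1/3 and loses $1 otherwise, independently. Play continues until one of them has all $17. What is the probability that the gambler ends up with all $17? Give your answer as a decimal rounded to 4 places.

Let r = q/p = (2/3)/(1/3) = 2. The recurrence P(i) = p·P(i+1) + q·P(i−1) with P(0)=0, P(17)=1 gives P(i) = (1 − r^i)/(1 − r^17).
P(12) = (1 − (2)^12) / (1 − (2)^17) = 4095/131071 ≈ 0.0312.

0.0312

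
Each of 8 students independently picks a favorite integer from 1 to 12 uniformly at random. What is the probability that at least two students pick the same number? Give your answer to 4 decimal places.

0.9536

It's easier to compute the probability that all 8 are distinct.
P(all distinct) = 12/12 · 11/12 · ··· · 5/12 ≈ 0.0464.
So the probability of at least one match is 1 − 0.0464 = 0.9536.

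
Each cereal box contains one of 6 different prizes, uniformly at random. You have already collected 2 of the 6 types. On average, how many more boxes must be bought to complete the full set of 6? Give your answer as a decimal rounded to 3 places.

Starting from 2 distinct types, each trial gives a new one with probability (6−i)/6 when i types are held, so the wait for the next new type is 6/(6−i).
E = 6/4 + 6/3 + 6/2 + 6/1 = 25/2 ≈ 12.500.

12.500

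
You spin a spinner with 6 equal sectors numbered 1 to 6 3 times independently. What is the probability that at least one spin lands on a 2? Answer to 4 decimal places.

P(no spin lands on a 2) = (5/6)^3 ≈ 0.5787.
P(at least one) = 1 − 0.5787 = 0.4213.

0.4213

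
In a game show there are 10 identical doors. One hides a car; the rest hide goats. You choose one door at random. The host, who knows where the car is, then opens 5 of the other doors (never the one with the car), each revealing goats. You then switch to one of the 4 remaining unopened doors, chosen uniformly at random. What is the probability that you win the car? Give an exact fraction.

Your original door holds the car with probability 1/10, so the other 9 collectively hold it with probability 9/10.
The host can always find 5 empty doors to open, so the reveals don't change that 9/10; it is now spread over the 4 remaining unopened doors.
P(win by switching) = (9/10) · (1/4) = 9/40.

9/40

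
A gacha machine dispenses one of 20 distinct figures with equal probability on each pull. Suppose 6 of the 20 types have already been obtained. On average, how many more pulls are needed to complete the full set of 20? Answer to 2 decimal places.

Starting from 6 distinct types, each trial gives a new one with probability (20−i)/20 when i types are held, so the wait for the next new type is 20/(20−i).
E = 20/14 + 20/13 + 20/12 + 20/11 + 20/10 + 20/9 + 20/8 + 20/7 + 20/6 + 20/5 + 20/4 + 20/3 + 20/2 + 20/1 = 1171733/18018 ≈ 65.03.

65.03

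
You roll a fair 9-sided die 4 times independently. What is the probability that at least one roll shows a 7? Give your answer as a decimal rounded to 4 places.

P(no roll shows a 7) = (8/9)^4 ≈ 0.6243.
P(at least one) = 1 − 0.6243 = 0.3757.

0.3757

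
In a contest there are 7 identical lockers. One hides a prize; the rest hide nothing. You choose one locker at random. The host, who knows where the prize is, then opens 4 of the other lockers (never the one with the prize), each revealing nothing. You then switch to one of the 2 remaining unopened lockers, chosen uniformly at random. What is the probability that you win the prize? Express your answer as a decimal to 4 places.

0.4286

Your original locker holds the prize with probability 1/7, so the other 6 collectively hold it with probability 6/7.
The host can always find 4 empty lockers to open, so the reveals don't change that 6/7; it is now spread over the 2 remaining unopened lockers.
P(win by switching) = (6/7) · (1/2) = 3/7 ≈ 0.4286.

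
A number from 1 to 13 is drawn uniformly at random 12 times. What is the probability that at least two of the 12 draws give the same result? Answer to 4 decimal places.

P(all 12 different) = 13/13 · 12/13 · ··· · 2/13 ≈ 0.0003.
P(at least two equal) = 1 − 0.0003 = 0.9997.

0.9997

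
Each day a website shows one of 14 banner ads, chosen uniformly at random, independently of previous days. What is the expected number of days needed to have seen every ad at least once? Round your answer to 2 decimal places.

45.52

After i distinct types are collected, each trial gives a new one with probability (14−i)/14, so the expected wait for the next new type is 14/(14−i).
E = 14/14 + 14/13 + 14/12 + 14/11 + 14/10 + 14/9 + 14/8 + 14/7 + 14/6 + 14/5 + 14/4 + 14/3 + 14/2 + 14/1 = 1171733/25740 ≈ 45.52.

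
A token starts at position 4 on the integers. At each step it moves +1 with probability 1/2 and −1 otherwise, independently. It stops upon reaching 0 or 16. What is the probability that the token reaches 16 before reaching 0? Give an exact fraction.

1/4

With a fair step, P(i) = ½P(i−1) + ½P(i+1) with P(0)=0, P(16)=1 has the linear solution P(i) = i/16.
P(4) = 4/16 = 1/4.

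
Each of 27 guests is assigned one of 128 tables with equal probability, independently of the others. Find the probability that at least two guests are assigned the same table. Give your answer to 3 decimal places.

It's easier to compute the probability that all 27 are distinct.
P(all distinct) = 128/128 · 127/128 · ··· · 102/128 ≈ 0.052.
So the probability of at least one match is 1 − 0.052 = 0.948.

0.948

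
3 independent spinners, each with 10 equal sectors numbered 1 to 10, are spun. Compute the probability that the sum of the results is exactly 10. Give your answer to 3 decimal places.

0.036

There are 10^3 = 1000 equally likely outcomes.
The number of ordered 3-tuples from {1,…,10} summing to 10 is 36.
P(sum = 10) = 36/1000 = 9/250 ≈ 0.036.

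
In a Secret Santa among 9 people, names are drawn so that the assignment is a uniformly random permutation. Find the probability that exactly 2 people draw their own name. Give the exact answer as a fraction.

Choose which 2 of the 9 are fixed: C(9,2) = 36 ways.
The remaining 7 must have no fixed point: D(7) = 1854.
P = 36·1854/362880 = 103/560.

103/560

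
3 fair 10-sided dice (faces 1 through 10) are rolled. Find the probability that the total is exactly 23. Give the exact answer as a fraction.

9/250

There are 10^3 = 1000 equally likely outcomes.
The number of ordered 3-tuples from {1,…,10} summing to 23 is 36.
P(sum = 23) = 36/1000 = 9/250.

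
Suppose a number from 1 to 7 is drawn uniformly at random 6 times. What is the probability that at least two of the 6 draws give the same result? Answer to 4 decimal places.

P(all 6 different) = 7/7 · 6/7 · ··· · 2/7 ≈ 0.0428.
P(at least two equal) = 1 − 0.0428 = 0.9572.

0.9572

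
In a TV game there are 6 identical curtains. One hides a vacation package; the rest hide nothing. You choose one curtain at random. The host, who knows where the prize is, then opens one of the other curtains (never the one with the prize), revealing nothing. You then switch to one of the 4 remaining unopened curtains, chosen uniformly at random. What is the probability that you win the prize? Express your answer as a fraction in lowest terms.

5/24

Your original curtain holds the prize with probability 1/6, so the other 5 collectively hold it with probability 5/6.
The host can always find an empty curtain to open, so this doesn't change that 5/6; it is now spread over the 4 remaining unopened curtains.
P(win by switching) = (5/6) · (1/4) = 5/24.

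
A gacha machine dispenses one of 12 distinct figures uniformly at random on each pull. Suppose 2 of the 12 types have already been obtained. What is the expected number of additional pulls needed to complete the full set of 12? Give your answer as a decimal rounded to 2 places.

35.15

Starting from 2 distinct types, each trial gives a new one with probability (12−i)/12 when i types are held, so the wait for the next new type is 12/(12−i).
E = 12/10 + 12/9 + 12/8 + 12/7 + 12/6 + 12/5 + 12/4 + 12/3 + 12/2 + 12/1 = 7381/210 ≈ 35.15.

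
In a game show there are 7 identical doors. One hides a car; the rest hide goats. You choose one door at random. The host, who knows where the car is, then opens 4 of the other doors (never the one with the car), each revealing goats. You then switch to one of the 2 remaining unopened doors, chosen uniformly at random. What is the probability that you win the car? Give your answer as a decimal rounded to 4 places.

Your original door holds the car with probability 1/7, so the other 6 collectively hold it with probability 6/7.
The host can always find 4 empty doors to open, so the reveals don't change that 6/7; it is now spread over the 2 remaining unopened doors.
P(win by switching) = (6/7) · (1/2) = 3/7 ≈ 0.4286.

0.4286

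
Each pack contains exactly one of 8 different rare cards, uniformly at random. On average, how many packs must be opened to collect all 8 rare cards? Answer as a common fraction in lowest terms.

After i distinct types are collected, each trial gives a new one with probability (8−i)/8, so the expected wait for the next new type is 8/(8−i).
E = 8/8 + 8/7 + 8/6 + 8/5 + 8/4 + 8/3 + 8/2 + 8/1 = 761/35.

761/35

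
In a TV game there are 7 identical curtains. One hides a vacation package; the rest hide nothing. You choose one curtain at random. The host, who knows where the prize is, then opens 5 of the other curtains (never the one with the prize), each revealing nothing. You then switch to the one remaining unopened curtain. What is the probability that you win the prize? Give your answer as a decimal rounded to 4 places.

Your original curtain holds the prize with probability 1/7, so the other 6 collectively hold it with probability 6/7.
The host can always find 5 empty curtains to open, so the reveals don't change that 6/7; it is now spread over the 1 remaining unopened curtain.
P(win by switching) = (6/7) · (1/1) = 6/7 ≈ 0.8571.

0.8571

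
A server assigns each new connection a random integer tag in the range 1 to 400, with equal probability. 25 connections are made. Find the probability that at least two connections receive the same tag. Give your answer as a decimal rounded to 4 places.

It's easier to compute the probability that all 25 are distinct.
P(all distinct) = 400/400 · 399/400 · ··· · 376/400 ≈ 0.4650.
So the probability of at least one match is 1 − 0.4650 = 0.5350.

0.5350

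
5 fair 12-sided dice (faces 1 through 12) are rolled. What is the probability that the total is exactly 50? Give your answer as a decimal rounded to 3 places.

There are 12^5 = 248832 equally likely outcomes.
The number of ordered 5-tuples from {1,…,12} summing to 50 is 1001.
P(sum = 50) = 1001/248832 ≈ 0.004.

0.004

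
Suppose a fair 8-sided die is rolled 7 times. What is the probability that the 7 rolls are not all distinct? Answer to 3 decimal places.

0.981

P(all 7 different) = 8/8 · 7/8 · ··· · 2/8 ≈ 0.019.
P(at least two equal) = 1 − 0.019 = 0.981.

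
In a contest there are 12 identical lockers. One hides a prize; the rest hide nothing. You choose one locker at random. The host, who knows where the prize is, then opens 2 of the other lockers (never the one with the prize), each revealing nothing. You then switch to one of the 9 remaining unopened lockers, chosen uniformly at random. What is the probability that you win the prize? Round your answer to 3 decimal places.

0.102

Your original locker holds the prize with probability 1/12, so the other 11 collectively hold it with probability 11/12.
The host can always find 2 empty lockers to open, so the reveals don't change that 11/12; it is now spread over the 9 remaining unopened lockers.
P(win by switching) = (11/12) · (1/9) = 11/108 ≈ 0.102.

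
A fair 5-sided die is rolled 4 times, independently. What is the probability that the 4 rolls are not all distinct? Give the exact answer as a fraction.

101/125

P(all 4 different) = 5/5 · 4/5 · ··· · 2/5 = 24/125.
P(at least two equal) = 1 − 24/125 = 101/125.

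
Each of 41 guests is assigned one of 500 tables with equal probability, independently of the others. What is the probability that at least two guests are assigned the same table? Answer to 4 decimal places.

It's easier to compute the probability that all 41 are distinct.
P(all distinct) = 500/500 · 499/500 · ··· · 460/500 ≈ 0.1852.
So the probability of at least one match is 1 − 0.1852 = 0.8148.

0.8148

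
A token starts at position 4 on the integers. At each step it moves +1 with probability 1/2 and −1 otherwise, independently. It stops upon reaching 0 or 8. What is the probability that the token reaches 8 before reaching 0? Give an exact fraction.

With a fair step, P(i) = ½P(i−1) + ½P(i+1) with P(0)=0, P(8)=1 has the linear solution P(i) = i/8.
P(4) = 4/8 = 1/2.

1/2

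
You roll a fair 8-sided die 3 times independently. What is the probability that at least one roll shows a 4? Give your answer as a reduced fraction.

169/512

P(no roll shows a 4) = (7/8)^3 = 343/512.
P(at least one) = 1 − 343/512 = 169/512.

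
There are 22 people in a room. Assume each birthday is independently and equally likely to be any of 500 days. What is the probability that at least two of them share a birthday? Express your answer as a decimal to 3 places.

It's easier to compute the probability that all 22 are distinct.
P(all distinct) = 500/500 · 499/500 · ··· · 479/500 ≈ 0.626.
So the probability of at least one match is 1 − 0.626 = 0.374.

0.374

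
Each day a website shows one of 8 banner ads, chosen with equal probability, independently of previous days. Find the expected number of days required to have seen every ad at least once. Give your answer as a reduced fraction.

761/35

After i distinct types are collected, each trial gives a new one with probability (8−i)/8, so the expected wait for the next new type is 8/(8−i).
E = 8/8 + 8/7 + 8/6 + 8/5 + 8/4 + 8/3 + 8/2 + 8/1 = 761/35.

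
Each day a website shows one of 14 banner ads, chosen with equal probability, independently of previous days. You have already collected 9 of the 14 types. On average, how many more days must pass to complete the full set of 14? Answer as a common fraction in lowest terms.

Starting from 9 distinct types, each trial gives a new one with probability (14−i)/14 when i types are held, so the wait for the next new type is 14/(14−i).
E = 14/5 + 14/4 + 14/3 + 14/2 + 14/1 = 959/30.

959/30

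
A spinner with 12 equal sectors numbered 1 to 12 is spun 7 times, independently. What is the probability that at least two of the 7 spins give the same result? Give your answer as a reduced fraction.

3071/3456

P(all 7 different) = 12/12 · 11/12 · ··· · 6/12 = 385/3456.
P(at least two equal) = 1 − 385/3456 = 3071/3456.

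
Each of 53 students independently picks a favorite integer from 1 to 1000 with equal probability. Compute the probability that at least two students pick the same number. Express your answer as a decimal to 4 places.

0.7541

It's easier to compute the probability that all 53 are distinct.
P(all distinct) = 1000/1000 · 999/1000 · ··· · 948/1000 ≈ 0.2459.
So the probability of at least one match is 1 − 0.2459 = 0.7541.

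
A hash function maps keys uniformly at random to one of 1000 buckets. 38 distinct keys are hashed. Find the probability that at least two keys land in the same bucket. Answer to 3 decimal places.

0.509

It's easier to compute the probability that all 38 are distinct.
P(all distinct) = 1000/1000 · 999/1000 · ··· · 963/1000 ≈ 0.491.
So the probability of at least one match is 1 − 0.491 = 0.509.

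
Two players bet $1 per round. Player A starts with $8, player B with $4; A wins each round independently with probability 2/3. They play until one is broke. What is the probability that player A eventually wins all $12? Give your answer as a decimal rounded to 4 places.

Let r = q/p = (1/3)/(2/3) = 1/2. The recurrence P(i) = p·P(i+1) + q·P(i−1) with P(0)=0, P(12)=1 gives P(i) = (1 − r^i)/(1 − r^12).
P(8) = (1 − (1/2)^8) / (1 − (1/2)^12) = 272/273 ≈ 0.9963.

0.9963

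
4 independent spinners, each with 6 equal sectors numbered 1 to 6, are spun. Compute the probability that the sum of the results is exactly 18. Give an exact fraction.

5/81

There are 6^4 = 1296 equally likely outcomes.
The number of ordered 4-tuples from {1,…,6} summing to 18 is 80.
P(sum = 18) = 80/1296 = 5/81.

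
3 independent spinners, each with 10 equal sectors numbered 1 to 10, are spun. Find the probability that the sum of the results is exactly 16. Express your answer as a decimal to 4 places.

0.0750

There are 10^3 = 1000 equally likely outcomes.
The number of ordered 3-tuples from {1,…,10} summing to 16 is 75.
P(sum = 16) = 75/1000 = 3/40 ≈ 0.0750.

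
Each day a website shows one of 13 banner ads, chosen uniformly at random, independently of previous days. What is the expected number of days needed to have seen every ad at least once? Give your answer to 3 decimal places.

After i distinct types are collected, each trial gives a new one with probability (13−i)/13, so the expected wait for the next new type is 13/(13−i).
E = 13/13 + 13/12 + 13/11 + 13/10 + 13/9 + 13/8 + 13/7 + 13/6 + 13/5 + 13/4 + 13/3 + 13/2 + 13/1 = 1145993/27720 ≈ 41.342.

41.342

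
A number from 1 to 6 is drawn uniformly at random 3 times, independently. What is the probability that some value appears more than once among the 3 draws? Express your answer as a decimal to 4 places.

0.4444

P(all 3 different) = 6/6 · 5/6 · ··· · 4/6 ≈ 0.5556.
P(at least two equal) = 1 − 0.5556 = 0.4444.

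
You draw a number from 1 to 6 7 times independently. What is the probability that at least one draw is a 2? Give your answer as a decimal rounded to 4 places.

0.7209

P(no draw is a 2) = (5/6)^7 ≈ 0.2791.
P(at least one) = 1 − 0.2791 = 0.7209.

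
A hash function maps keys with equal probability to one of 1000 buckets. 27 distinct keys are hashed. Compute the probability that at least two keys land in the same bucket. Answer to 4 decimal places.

0.2982

It's easier to compute the probability that all 27 are distinct.
P(all distinct) = 1000/1000 · 999/1000 · ··· · 974/1000 ≈ 0.7018.
So the probability of at least one match is 1 − 0.7018 = 0.2982.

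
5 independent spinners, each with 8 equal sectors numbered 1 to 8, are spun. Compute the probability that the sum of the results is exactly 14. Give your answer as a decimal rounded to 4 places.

0.0211

There are 8^5 = 32768 equally likely outcomes.
The number of ordered 5-tuples from {1,…,8} summing to 14 is 690.
P(sum = 14) = 690/32768 = 345/16384 ≈ 0.0211.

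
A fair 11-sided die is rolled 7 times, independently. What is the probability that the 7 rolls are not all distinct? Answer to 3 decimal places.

0.915

P(all 7 different) = 11/11 · 10/11 · ··· · 5/11 ≈ 0.085.
P(at least two equal) = 1 − 0.085 = 0.915.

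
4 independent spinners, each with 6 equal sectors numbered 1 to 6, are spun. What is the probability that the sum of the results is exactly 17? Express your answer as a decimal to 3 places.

0.080

There are 6^4 = 1296 equally likely outcomes.
The number of ordered 4-tuples from {1,…,6} summing to 17 is 104.
P(sum = 17) = 104/1296 = 13/162 ≈ 0.080.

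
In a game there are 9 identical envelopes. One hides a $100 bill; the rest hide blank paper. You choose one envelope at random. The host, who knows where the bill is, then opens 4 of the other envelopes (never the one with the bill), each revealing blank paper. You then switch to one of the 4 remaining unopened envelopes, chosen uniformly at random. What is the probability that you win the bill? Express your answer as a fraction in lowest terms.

Your original envelope holds the bill with probability 1/9, so the other 8 collectively hold it with probability 8/9.
The host can always find 4 empty envelopes to open, so the reveals don't change that 8/9; it is now spread over the 4 remaining unopened envelopes.
P(win by switching) = (8/9) · (1/4) = 2/9.

2/9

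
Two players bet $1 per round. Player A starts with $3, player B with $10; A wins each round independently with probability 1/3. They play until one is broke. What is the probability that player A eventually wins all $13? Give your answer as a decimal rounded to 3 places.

0.001

Let r = q/p = (2/3)/(1/3) = 2. The recurrence P(i) = p·P(i+1) + q·P(i−1) with P(0)=0, P(13)=1 gives P(i) = (1 − r^i)/(1 − r^13).
P(3) = (1 − (2)^3) / (1 − (2)^13) = 7/8191 ≈ 0.001.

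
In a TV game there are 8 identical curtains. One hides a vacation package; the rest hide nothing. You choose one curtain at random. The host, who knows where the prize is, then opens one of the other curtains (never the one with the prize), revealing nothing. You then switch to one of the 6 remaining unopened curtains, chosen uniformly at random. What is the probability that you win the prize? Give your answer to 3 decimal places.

Your original curtain holds the prize with probability 1/8, so the other 7 collectively hold it with probability 7/8.
The host can always find an empty curtain to open, so this doesn't change that 7/8; it is now spread over the 6 remaining unopened curtains.
P(win by switching) = (7/8) · (1/6) = 7/48 ≈ 0.146.

0.146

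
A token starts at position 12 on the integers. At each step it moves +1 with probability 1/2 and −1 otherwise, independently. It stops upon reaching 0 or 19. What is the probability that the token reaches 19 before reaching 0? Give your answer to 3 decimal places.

0.632

With a fair step, P(i) = ½P(i−1) + ½P(i+1) with P(0)=0, P(19)=1 has the linear solution P(i) = i/19.
P(12) = 12/19 ≈ 0.632.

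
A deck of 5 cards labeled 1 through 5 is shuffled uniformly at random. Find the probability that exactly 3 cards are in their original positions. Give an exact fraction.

Choose which 3 of the 5 are fixed: C(5,3) = 10 ways.
The remaining 2 must have no fixed point: D(2) = 1.
P = 10·1/120 = 1/12.

1/12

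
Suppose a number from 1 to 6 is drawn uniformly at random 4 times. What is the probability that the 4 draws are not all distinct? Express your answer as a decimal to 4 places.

P(all 4 different) = 6/6 · 5/6 · ··· · 3/6 ≈ 0.2778.
P(at least two equal) = 1 − 0.2778 = 0.7222.

0.7222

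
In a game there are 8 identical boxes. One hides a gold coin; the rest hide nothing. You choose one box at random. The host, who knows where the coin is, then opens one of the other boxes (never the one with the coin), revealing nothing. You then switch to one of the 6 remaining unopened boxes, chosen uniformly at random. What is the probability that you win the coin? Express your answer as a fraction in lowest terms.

Your original box holds the coin with probability 1/8, so the other 7 collectively hold it with probability 7/8.
The host can always find an empty box to open, so this doesn't change that 7/8; it is now spread over the 6 remaining unopened boxes.
P(win by switching) = (7/8) · (1/6) = 7/48.

7/48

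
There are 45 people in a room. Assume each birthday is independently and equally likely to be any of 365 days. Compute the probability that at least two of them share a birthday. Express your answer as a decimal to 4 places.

It's easier to compute the probability that all 45 are distinct.
P(all distinct) = 365/365 · 364/365 · ··· · 321/365 ≈ 0.0590.
So the probability of at least one match is 1 − 0.0590 = 0.9410.

0.9410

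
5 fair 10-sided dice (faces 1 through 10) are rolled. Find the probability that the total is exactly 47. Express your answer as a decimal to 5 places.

0.00035

There are 10^5 = 100000 equally likely outcomes.
The number of ordered 5-tuples from {1,…,10} summing to 47 is 35.
P(sum = 47) = 35/100000 = 7/20000 ≈ 0.00035.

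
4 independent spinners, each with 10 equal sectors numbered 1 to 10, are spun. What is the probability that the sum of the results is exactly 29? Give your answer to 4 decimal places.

There are 10^4 = 10000 equally likely outcomes.
The number of ordered 4-tuples from {1,…,10} summing to 29 is 348.
P(sum = 29) = 348/10000 = 87/2500 ≈ 0.0348.

0.0348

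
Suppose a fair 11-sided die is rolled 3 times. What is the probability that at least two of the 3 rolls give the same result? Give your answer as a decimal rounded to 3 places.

0.256

P(all 3 different) = 11/11 · 10/11 · ··· · 9/11 ≈ 0.744.
P(at least two equal) = 1 − 0.744 = 0.256.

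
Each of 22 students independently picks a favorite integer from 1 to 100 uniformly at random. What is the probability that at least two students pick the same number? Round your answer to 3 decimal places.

It's easier to compute the probability that all 22 are distinct.
P(all distinct) = 100/100 · 99/100 · ··· · 79/100 ≈ 0.082.
So the probability of at least one match is 1 − 0.082 = 0.918.

0.918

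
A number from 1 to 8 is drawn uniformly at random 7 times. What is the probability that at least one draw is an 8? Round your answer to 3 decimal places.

P(no draw is an 8) = (7/8)^7 ≈ 0.393.
P(at least one) = 1 − 0.393 = 0.607.

0.607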